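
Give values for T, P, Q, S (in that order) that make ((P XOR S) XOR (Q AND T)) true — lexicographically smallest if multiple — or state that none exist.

T=0, P=0, Q=0, S=1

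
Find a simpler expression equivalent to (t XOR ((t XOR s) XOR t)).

By XOR self-cancellation ((E XOR v) XOR v = E):
= (t XOR s)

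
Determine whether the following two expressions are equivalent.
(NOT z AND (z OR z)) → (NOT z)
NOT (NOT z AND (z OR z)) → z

No, Inverse is not equivalent to original (counterexample: y=0, z=0)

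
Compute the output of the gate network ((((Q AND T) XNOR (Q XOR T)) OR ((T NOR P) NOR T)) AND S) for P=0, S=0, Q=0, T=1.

Substituting: ((((0 AND 1) XNOR (0 XOR 1)) OR ((1 NOR 0) NOR 1)) AND 0)
= 0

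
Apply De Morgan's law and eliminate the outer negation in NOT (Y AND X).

NOT Y OR NOT X
De Morgan's: NOT(AND of terms) = OR of negations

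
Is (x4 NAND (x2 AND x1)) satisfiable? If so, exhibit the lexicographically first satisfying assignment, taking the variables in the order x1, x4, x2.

x1=0, x4=0, x2=0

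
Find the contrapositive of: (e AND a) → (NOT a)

Contrapositive: a → NOT (e AND a)
Note: A statement and its contrapositive are logically equivalent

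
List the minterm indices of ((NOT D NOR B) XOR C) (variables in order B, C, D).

Σm(1, 2, 6, 7) = (NOT B AND NOT C AND D) OR (NOT B AND C AND NOT D) OR (B AND C AND NOT D) OR (B AND C AND D)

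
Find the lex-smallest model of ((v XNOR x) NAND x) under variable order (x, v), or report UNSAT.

x=0, v=0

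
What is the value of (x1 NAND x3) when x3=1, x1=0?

Substituting: (0 NAND 1)
= 1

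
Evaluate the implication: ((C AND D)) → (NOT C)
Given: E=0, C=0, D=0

Antecedent ((C AND D)) = 0; consequent (NOT C) = 1.
0 → 1 = 1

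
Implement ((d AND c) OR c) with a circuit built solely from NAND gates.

((((d NAND c) NAND (d NAND c)) NAND ((d NAND c) NAND (d NAND c))) NAND (c NAND c))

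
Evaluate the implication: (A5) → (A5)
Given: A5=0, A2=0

Antecedent (A5) = 0; consequent (A5) = 0.
0 → 0 = 1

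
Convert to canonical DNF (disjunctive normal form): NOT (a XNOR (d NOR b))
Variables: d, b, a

(NOT d AND NOT b AND NOT a) OR (NOT d AND b AND a) OR (d AND NOT b AND a) OR (d AND b AND a)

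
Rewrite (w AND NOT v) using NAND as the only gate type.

((w NAND (v NAND v)) NAND (w NAND (v NAND v)))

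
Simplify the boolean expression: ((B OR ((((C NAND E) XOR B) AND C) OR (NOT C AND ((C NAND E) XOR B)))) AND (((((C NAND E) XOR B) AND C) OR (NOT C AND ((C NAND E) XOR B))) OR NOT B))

By distribution ((E OR v) AND (E OR NOT v) = E) then distribution ((E AND v) OR (E AND NOT v) = E):
= ((C NAND E) XOR B)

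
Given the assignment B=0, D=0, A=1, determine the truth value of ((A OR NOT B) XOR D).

Substituting: ((1 OR NOT 0) XOR 0)
= 1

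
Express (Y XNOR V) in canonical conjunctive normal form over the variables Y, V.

(Y OR NOT V) AND (NOT Y OR V)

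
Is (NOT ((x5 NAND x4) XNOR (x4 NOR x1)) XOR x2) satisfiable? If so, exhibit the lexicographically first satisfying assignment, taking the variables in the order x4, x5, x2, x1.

x4=0, x5=0, x2=0, x1=1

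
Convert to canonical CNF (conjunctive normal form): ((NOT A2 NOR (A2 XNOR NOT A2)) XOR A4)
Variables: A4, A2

(A4 OR A2) AND (NOT A4 OR NOT A2)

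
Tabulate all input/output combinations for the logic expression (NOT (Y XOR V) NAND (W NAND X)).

V | Y | X | W | Output
----------------------
0 | 0 | 0 | 0 | 0
0 | 0 | 0 | 1 | 0
0 | 0 | 1 | 0 | 0
0 | 0 | 1 | 1 | 1
0 | 1 | 0 | 0 | 1
0 | 1 | 0 | 1 | 1
0 | 1 | 1 | 0 | 1
0 | 1 | 1 | 1 | 1
1 | 0 | 0 | 0 | 1
1 | 0 | 0 | 1 | 1
1 | 0 | 1 | 0 | 1
1 | 0 | 1 | 1 | 1
1 | 1 | 0 | 0 | 0
1 | 1 | 0 | 1 | 0
1 | 1 | 1 | 0 | 0
1 | 1 | 1 | 1 | 1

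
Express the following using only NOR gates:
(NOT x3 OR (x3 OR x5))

(((x3 NOR x3) NOR ((x3 NOR x5) NOR (x3 NOR x5))) NOR ((x3 NOR x3) NOR ((x3 NOR x5) NOR (x3 NOR x5))))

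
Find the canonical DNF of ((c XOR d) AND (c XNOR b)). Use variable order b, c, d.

(NOT b AND NOT c AND d) OR (b AND c AND NOT d)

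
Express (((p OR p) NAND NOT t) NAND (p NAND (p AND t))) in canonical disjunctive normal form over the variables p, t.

(p AND NOT t) OR (p AND t)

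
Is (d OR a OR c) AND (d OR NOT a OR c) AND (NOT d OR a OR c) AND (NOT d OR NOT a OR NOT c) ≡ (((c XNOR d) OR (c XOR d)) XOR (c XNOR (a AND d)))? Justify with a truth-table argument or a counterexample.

Yes, they are equivalent — the two output columns agree on all 8 assignments:
d | a | c | Expression 1 | Expression 2
---------------------------------------
0 | 0 | 0 | 0 | 0
0 | 0 | 1 | 1 | 1
0 | 1 | 0 | 0 | 0
0 | 1 | 1 | 1 | 1
1 | 0 | 0 | 0 | 0
1 | 0 | 1 | 1 | 1
1 | 1 | 0 | 1 | 1
1 | 1 | 1 | 0 | 0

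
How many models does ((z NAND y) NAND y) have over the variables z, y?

Satisfying assignments: (0,0), (1,0), (1,1)
Count: 3 out of 4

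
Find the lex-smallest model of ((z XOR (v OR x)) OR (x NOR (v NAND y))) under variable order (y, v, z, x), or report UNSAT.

y=0, v=0, z=0, x=1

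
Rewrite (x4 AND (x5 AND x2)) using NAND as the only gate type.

((x4 NAND ((x5 NAND x2) NAND (x5 NAND x2))) NAND (x4 NAND ((x5 NAND x2) NAND (x5 NAND x2))))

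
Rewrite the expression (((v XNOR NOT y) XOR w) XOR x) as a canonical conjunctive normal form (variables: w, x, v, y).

(w OR x OR v OR y) AND (w OR x OR NOT v OR NOT y) AND (w OR NOT x OR v OR NOT y) AND (w OR NOT x OR NOT v OR y) AND (NOT w OR x OR v OR NOT y) AND (NOT w OR x OR NOT v OR y) AND (NOT w OR NOT x OR v OR y) AND (NOT w OR NOT x OR NOT v OR NOT y)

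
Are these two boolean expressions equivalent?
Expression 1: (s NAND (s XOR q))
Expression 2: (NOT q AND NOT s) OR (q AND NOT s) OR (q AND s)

Yes, they are equivalent — the two output columns agree on all 4 assignments:
q | s | Expression 1 | Expression 2
-----------------------------------
0 | 0 | 1 | 1
0 | 1 | 0 | 0
1 | 0 | 1 | 1
1 | 1 | 1 | 1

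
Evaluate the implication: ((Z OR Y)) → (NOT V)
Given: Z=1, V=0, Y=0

Antecedent ((Z OR Y)) = 1; consequent (NOT V) = 1.
1 → 1 = 1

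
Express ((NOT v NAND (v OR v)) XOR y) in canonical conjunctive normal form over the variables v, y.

(v OR NOT y) AND (NOT v OR NOT y)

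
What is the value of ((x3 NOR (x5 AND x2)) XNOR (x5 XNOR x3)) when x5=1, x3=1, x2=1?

Substituting: ((1 NOR (1 AND 1)) XNOR (1 XNOR 1))
= 0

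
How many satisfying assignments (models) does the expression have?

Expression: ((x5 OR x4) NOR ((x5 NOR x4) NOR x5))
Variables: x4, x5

Satisfying assignments: (0,0)
Count: 1 out of 4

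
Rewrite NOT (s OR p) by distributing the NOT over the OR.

NOT s AND NOT p
De Morgan's: NOT(OR of terms) = AND of negations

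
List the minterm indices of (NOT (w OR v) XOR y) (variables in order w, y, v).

Σm(0, 3, 6, 7) = (NOT w AND NOT y AND NOT v) OR (NOT w AND y AND v) OR (w AND y AND NOT v) OR (w AND y AND v)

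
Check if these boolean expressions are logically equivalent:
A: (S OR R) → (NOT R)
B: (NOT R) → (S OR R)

No, Converse is not equivalent to original (counterexample: Q=0, S=0, R=0)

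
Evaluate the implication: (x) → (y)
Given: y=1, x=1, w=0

Antecedent (x) = 1; consequent (y) = 1.
1 → 1 = 1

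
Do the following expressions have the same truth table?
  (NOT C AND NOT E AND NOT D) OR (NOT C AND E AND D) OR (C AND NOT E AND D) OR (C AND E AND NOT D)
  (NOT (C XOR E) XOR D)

Yes, they are equivalent — the two output columns agree on all 8 assignments:
C | E | D | Expression 1 | Expression 2
---------------------------------------
0 | 0 | 0 | 1 | 1
0 | 0 | 1 | 0 | 0
0 | 1 | 0 | 0 | 0
0 | 1 | 1 | 1 | 1
1 | 0 | 0 | 0 | 0
1 | 0 | 1 | 1 | 1
1 | 1 | 0 | 1 | 1
1 | 1 | 1 | 0 | 0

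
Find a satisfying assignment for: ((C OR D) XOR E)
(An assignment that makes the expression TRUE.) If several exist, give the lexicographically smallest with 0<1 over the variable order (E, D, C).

E=0, D=0, C=1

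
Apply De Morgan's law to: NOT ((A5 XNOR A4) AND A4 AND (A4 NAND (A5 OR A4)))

NOT (A5 XNOR A4) OR NOT A4 OR NOT (A4 NAND (A5 OR A4))
De Morgan's: NOT(AND of terms) = OR of negations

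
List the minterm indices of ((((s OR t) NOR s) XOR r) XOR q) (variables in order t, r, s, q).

Σm(0, 3, 5, 6, 9, 11, 12, 14) = (NOT t AND NOT r AND NOT s AND NOT q) OR (NOT t AND NOT r AND s AND q) OR (NOT t AND r AND NOT s AND q) OR (NOT t AND r AND s AND NOT q) OR (t AND NOT r AND NOT s AND q) OR (t AND NOT r AND s AND q) OR (t AND r AND NOT s AND NOT q) OR (t AND r AND s AND NOT q)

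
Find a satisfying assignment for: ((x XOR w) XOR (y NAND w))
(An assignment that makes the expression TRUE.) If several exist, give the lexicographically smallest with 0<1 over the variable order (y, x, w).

y=0, x=0, w=0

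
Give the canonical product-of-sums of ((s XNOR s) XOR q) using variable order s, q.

ΠM(1, 3) = (s OR NOT q) AND (NOT s OR NOT q)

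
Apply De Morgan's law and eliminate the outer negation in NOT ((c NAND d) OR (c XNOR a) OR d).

NOT (c NAND d) AND NOT (c XNOR a) AND NOT d
De Morgan's: NOT(OR of terms) = AND of negations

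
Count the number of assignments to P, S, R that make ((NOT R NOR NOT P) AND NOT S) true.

Satisfying assignments: (1,0,1)
Count: 1 out of 8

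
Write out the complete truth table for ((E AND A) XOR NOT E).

A | E | Output
--------------
0 | 0 | 1
0 | 1 | 0
1 | 0 | 1
1 | 1 | 1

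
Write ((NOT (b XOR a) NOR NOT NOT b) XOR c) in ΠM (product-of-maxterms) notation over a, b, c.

ΠM(0, 2, 5, 6) = (a OR b OR c) AND (a OR NOT b OR c) AND (NOT a OR b OR NOT c) AND (NOT a OR NOT b OR c)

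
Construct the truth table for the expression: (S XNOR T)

T | S | Output
--------------
0 | 0 | 1
0 | 1 | 0
1 | 0 | 0
1 | 1 | 1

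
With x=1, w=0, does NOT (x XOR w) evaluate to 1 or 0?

Substituting: NOT (1 XOR 0)
= 0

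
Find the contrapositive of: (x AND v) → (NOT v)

Contrapositive: v → NOT (x AND v)
Note: A statement and its contrapositive are logically equivalent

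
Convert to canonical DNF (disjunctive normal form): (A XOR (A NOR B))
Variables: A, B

(NOT A AND NOT B) OR (A AND NOT B) OR (A AND B)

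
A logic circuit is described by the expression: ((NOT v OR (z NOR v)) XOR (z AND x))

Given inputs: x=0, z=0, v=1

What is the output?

Substituting: ((NOT 1 OR (0 NOR 1)) XOR (0 AND 0))
= 0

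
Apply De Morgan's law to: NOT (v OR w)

NOT v AND NOT w
De Morgan's: NOT(OR of terms) = AND of negations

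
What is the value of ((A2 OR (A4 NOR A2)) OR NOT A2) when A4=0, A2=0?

Substituting: ((0 OR (0 NOR 0)) OR NOT 0)
= 1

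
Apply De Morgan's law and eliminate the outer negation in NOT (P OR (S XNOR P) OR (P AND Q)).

NOT P AND NOT (S XNOR P) AND NOT (P AND Q)
De Morgan's: NOT(OR of terms) = AND of negations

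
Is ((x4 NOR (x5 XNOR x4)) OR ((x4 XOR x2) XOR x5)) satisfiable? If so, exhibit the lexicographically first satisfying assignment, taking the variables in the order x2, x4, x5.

x2=0, x4=0, x5=1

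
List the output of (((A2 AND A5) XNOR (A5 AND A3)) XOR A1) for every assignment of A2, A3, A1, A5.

A2 | A3 | A1 | A5 | Output
--------------------------
0 | 0 | 0 | 0 | 1
0 | 0 | 0 | 1 | 1
0 | 0 | 1 | 0 | 0
0 | 0 | 1 | 1 | 0
0 | 1 | 0 | 0 | 1
0 | 1 | 0 | 1 | 0
0 | 1 | 1 | 0 | 0
0 | 1 | 1 | 1 | 1
1 | 0 | 0 | 0 | 1
1 | 0 | 0 | 1 | 0
1 | 0 | 1 | 0 | 0
1 | 0 | 1 | 1 | 1
1 | 1 | 0 | 0 | 1
1 | 1 | 0 | 1 | 1
1 | 1 | 1 | 0 | 0
1 | 1 | 1 | 1 | 0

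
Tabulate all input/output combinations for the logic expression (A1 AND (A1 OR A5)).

A5 | A1 | Output
----------------
0 | 0 | 0
0 | 1 | 1
1 | 0 | 0
1 | 1 | 1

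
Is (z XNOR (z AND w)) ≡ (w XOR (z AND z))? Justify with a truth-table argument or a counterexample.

No. Counterexample: with w=0, z=0, Expression 1 = 1 but Expression 2 = 0.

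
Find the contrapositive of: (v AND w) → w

Contrapositive: NOT w → NOT (v AND w)
Note: A statement and its contrapositive are logically equivalent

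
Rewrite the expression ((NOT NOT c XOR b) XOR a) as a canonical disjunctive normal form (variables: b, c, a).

(NOT b AND NOT c AND a) OR (NOT b AND c AND NOT a) OR (b AND NOT c AND NOT a) OR (b AND c AND a)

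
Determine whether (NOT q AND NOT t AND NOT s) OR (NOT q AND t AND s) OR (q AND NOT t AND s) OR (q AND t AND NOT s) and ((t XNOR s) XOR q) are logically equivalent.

Yes, they are equivalent — the two output columns agree on all 8 assignments:
q | t | s | Expression 1 | Expression 2
---------------------------------------
0 | 0 | 0 | 1 | 1
0 | 0 | 1 | 0 | 0
0 | 1 | 0 | 0 | 0
0 | 1 | 1 | 1 | 1
1 | 0 | 0 | 0 | 0
1 | 0 | 1 | 1 | 1
1 | 1 | 0 | 1 | 1
1 | 1 | 1 | 0 | 0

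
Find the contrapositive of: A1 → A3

Contrapositive: NOT A3 → NOT A1
Note: A statement and its contrapositive are logically equivalent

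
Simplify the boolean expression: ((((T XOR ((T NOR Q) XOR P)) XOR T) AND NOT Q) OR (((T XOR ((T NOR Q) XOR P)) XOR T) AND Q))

By distribution ((E AND v) OR (E AND NOT v) = E) then XOR self-cancellation ((E XOR v) XOR v = E):
= ((T NOR Q) XOR P)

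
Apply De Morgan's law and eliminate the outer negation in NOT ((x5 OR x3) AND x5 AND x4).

NOT (x5 OR x3) OR NOT x5 OR NOT x4
De Morgan's: NOT(AND of terms) = OR of negations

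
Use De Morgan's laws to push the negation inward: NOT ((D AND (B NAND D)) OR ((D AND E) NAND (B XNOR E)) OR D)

NOT (D AND (B NAND D)) AND NOT ((D AND E) NAND (B XNOR E)) AND NOT D
De Morgan's: NOT(OR of terms) = AND of negations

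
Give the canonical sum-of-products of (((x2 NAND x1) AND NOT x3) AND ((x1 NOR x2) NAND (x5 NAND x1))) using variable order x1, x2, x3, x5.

Σm(4, 5, 8, 9) = (NOT x1 AND x2 AND NOT x3 AND NOT x5) OR (NOT x1 AND x2 AND NOT x3 AND x5) OR (x1 AND NOT x2 AND NOT x3 AND NOT x5) OR (x1 AND NOT x2 AND NOT x3 AND x5)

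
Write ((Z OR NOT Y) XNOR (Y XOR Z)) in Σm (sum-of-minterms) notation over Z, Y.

Σm(2) = (Z AND NOT Y)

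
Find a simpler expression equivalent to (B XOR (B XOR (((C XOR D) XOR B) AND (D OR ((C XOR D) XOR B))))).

By XOR self-cancellation ((E XOR v) XOR v = E) then absorption (E AND (E OR v) = E):
= ((C XOR D) XOR B)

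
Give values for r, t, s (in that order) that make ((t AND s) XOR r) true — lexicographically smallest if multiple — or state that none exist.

r=0, t=1, s=1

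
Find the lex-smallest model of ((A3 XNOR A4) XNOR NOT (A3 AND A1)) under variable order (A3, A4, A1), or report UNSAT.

A3=0, A4=0, A1=0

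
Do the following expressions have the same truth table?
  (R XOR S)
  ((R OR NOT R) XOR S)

No. Counterexample: with S=0, R=0, Expression 1 = 0 but Expression 2 = 1.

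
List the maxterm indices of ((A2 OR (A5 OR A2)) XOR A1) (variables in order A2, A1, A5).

ΠM(0, 3, 6, 7) = (A2 OR A1 OR A5) AND (A2 OR NOT A1 OR NOT A5) AND (NOT A2 OR NOT A1 OR A5) AND (NOT A2 OR NOT A1 OR NOT A5)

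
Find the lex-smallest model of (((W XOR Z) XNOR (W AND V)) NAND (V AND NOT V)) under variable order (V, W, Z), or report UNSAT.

V=0, W=0, Z=0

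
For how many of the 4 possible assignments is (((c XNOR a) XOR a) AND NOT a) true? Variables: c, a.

Satisfying assignments: (0,0)
Count: 1 out of 4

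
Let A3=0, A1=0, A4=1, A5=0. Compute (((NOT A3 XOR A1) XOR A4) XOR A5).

Substituting: (((NOT 0 XOR 0) XOR 1) XOR 0)
= 0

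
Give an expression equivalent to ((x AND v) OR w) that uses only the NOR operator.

((((x NOR x) NOR (v NOR v)) NOR w) NOR (((x NOR x) NOR (v NOR v)) NOR w))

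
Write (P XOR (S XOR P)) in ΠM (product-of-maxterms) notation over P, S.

ΠM(0, 2) = (P OR S) AND (NOT P OR S)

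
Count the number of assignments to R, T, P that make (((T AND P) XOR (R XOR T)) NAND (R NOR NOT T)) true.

Satisfying assignments: (0,0,0), (0,0,1), (0,1,1), (1,0,0), (1,0,1), (1,1,0), (1,1,1)
Count: 7 out of 8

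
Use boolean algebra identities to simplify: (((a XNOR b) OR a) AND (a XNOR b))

By absorption (E AND (E OR v) = E):
= (a XNOR b)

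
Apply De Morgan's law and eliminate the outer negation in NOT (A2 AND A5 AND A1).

NOT A2 OR NOT A5 OR NOT A1
De Morgan's: NOT(AND of terms) = OR of negations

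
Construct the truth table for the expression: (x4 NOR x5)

x5 | x4 | Output
----------------
0 | 0 | 1
0 | 1 | 0
1 | 0 | 0
1 | 1 | 0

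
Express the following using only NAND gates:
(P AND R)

((P NAND R) NAND (P NAND R))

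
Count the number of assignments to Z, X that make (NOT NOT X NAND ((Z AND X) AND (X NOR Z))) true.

Satisfying assignments: (0,0), (0,1), (1,0), (1,1)
Count: 4 out of 4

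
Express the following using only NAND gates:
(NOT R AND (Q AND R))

(((R NAND R) NAND ((Q NAND R) NAND (Q NAND R))) NAND ((R NAND R) NAND ((Q NAND R) NAND (Q NAND R))))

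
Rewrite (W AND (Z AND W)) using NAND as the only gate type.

((W NAND ((Z NAND W) NAND (Z NAND W))) NAND (W NAND ((Z NAND W) NAND (Z NAND W))))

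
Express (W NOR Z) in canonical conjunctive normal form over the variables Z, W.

(Z OR NOT W) AND (NOT Z OR W) AND (NOT Z OR NOT W)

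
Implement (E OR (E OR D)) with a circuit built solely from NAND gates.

((E NAND E) NAND (((E NAND E) NAND (D NAND D)) NAND ((E NAND E) NAND (D NAND D))))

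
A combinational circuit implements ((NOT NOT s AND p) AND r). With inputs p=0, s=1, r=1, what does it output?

Substituting: ((NOT NOT 1 AND 0) AND 1)
= 0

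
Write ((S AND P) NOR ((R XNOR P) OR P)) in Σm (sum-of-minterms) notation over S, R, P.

Σm(2, 6) = (NOT S AND R AND NOT P) OR (S AND R AND NOT P)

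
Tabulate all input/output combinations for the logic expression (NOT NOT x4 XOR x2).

x2 | x4 | Output
----------------
0 | 0 | 0
0 | 1 | 1
1 | 0 | 1
1 | 1 | 0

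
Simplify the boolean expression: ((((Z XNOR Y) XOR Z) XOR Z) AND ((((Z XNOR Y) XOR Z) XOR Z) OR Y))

By absorption (E AND (E OR v) = E) then XOR self-cancellation ((E XOR v) XOR v = E):
= (Z XNOR Y)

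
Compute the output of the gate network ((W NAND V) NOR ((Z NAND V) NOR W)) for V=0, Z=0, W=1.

Substituting: ((1 NAND 0) NOR ((0 NAND 0) NOR 1))
= 0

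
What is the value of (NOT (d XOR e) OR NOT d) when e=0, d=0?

Substituting: (NOT (0 XOR 0) OR NOT 0)
= 1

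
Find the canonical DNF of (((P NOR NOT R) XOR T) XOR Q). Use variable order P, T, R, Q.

(NOT P AND NOT T AND NOT R AND Q) OR (NOT P AND NOT T AND R AND NOT Q) OR (NOT P AND T AND NOT R AND NOT Q) OR (NOT P AND T AND R AND Q) OR (P AND NOT T AND NOT R AND Q) OR (P AND NOT T AND R AND Q) OR (P AND T AND NOT R AND NOT Q) OR (P AND T AND R AND NOT Q)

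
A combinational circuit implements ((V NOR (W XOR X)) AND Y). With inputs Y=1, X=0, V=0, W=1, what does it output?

Substituting: ((0 NOR (1 XOR 0)) AND 1)
= 0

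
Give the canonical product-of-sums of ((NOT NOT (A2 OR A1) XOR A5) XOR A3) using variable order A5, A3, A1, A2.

ΠM(0, 5, 6, 7, 9, 10, 11, 12) = (A5 OR A3 OR A1 OR A2) AND (A5 OR NOT A3 OR A1 OR NOT A2) AND (A5 OR NOT A3 OR NOT A1 OR A2) AND (A5 OR NOT A3 OR NOT A1 OR NOT A2) AND (NOT A5 OR A3 OR A1 OR NOT A2) AND (NOT A5 OR A3 OR NOT A1 OR A2) AND (NOT A5 OR A3 OR NOT A1 OR NOT A2) AND (NOT A5 OR NOT A3 OR A1 OR A2)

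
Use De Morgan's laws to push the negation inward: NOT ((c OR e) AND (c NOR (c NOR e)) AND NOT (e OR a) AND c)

NOT (c OR e) OR NOT (c NOR (c NOR e)) OR (e OR a) OR NOT c
De Morgan's: NOT(AND of terms) = OR of negations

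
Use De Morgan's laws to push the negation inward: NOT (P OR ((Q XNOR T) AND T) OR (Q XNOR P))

NOT P AND NOT ((Q XNOR T) AND T) AND NOT (Q XNOR P)
De Morgan's: NOT(OR of terms) = AND of negations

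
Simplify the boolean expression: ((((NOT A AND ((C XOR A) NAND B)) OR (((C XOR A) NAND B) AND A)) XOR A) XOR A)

By XOR self-cancellation ((E XOR v) XOR v = E) then distribution ((E AND v) OR (E AND NOT v) = E):
= ((C XOR A) NAND B)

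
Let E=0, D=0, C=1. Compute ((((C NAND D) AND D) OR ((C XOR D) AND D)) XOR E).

Substituting: ((((1 NAND 0) AND 0) OR ((1 XOR 0) AND 0)) XOR 0)
= 0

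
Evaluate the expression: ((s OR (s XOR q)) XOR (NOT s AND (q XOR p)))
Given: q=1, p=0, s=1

Substituting: ((1 OR (1 XOR 1)) XOR (NOT 1 AND (1 XOR 0)))
= 1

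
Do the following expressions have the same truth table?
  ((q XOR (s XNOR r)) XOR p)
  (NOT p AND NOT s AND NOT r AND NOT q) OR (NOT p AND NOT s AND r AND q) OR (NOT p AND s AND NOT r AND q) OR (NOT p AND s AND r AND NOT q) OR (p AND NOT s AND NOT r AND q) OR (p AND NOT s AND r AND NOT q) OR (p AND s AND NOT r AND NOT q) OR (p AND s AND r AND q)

Yes, they are equivalent — the two output columns agree on all 16 assignments:
p | s | r | q | Expression 1 | Expression 2
-------------------------------------------
0 | 0 | 0 | 0 | 1 | 1
0 | 0 | 0 | 1 | 0 | 0
0 | 0 | 1 | 0 | 0 | 0
0 | 0 | 1 | 1 | 1 | 1
0 | 1 | 0 | 0 | 0 | 0
0 | 1 | 0 | 1 | 1 | 1
0 | 1 | 1 | 0 | 1 | 1
0 | 1 | 1 | 1 | 0 | 0
1 | 0 | 0 | 0 | 0 | 0
1 | 0 | 0 | 1 | 1 | 1
1 | 0 | 1 | 0 | 1 | 1
1 | 0 | 1 | 1 | 0 | 0
1 | 1 | 0 | 0 | 1 | 1
1 | 1 | 0 | 1 | 0 | 0
1 | 1 | 1 | 0 | 0 | 0
1 | 1 | 1 | 1 | 1 | 1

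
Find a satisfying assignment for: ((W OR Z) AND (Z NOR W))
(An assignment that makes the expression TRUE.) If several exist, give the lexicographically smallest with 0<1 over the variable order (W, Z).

UNSATISFIABLE - no assignment makes this expression true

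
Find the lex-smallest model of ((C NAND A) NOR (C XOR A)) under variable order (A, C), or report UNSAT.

A=1, C=1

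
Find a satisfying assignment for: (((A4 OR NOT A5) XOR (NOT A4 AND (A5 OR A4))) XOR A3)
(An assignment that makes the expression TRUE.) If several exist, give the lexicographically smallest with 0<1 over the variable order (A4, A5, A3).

A4=0, A5=0, A3=0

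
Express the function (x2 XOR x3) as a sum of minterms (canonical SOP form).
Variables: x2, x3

Σm(1, 2) = (NOT x2 AND x3) OR (x2 AND NOT x3)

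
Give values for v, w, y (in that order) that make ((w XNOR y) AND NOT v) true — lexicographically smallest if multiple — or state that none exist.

v=0, w=0, y=0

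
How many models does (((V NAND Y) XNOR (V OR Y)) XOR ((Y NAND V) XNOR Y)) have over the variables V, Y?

Satisfying assignments: (1,0)
Count: 1 out of 4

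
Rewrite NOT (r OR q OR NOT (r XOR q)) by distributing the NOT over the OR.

NOT r AND NOT q AND (r XOR q)
De Morgan's: NOT(OR of terms) = AND of negations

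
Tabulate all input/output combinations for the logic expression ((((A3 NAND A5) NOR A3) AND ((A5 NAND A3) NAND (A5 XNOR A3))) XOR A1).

A1 | A3 | A5 | Output
---------------------
0 | 0 | 0 | 0
0 | 0 | 1 | 0
0 | 1 | 0 | 0
0 | 1 | 1 | 0
1 | 0 | 0 | 1
1 | 0 | 1 | 1
1 | 1 | 0 | 1
1 | 1 | 1 | 1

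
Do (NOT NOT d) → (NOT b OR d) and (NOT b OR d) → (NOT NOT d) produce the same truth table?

No, Converse is not equivalent to original (counterexample: d=0, c=0, b=0)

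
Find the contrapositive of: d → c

Contrapositive: NOT c → NOT d
Note: A statement and its contrapositive are logically equivalent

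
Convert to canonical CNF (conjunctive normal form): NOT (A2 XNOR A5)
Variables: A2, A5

(A2 OR A5) AND (NOT A2 OR NOT A5)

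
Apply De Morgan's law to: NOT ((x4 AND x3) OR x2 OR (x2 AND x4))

NOT (x4 AND x3) AND NOT x2 AND NOT (x2 AND x4)
De Morgan's: NOT(OR of terms) = AND of negations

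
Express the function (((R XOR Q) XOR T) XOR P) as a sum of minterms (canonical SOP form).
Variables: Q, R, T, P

Σm(1, 2, 4, 7, 8, 11, 13, 14) = (NOT Q AND NOT R AND NOT T AND P) OR (NOT Q AND NOT R AND T AND NOT P) OR (NOT Q AND R AND NOT T AND NOT P) OR (NOT Q AND R AND T AND P) OR (Q AND NOT R AND NOT T AND NOT P) OR (Q AND NOT R AND T AND P) OR (Q AND R AND NOT T AND P) OR (Q AND R AND T AND NOT P)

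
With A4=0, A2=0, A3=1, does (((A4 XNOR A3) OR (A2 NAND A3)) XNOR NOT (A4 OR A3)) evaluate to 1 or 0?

Substituting: (((0 XNOR 1) OR (0 NAND 1)) XNOR NOT (0 OR 1))
= 0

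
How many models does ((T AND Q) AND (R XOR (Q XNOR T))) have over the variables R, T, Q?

Satisfying assignments: (0,1,1)
Count: 1 out of 8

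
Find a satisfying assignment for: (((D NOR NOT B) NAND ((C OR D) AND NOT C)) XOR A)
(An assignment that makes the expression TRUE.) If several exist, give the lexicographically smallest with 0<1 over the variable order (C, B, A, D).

C=0, B=0, A=0, D=0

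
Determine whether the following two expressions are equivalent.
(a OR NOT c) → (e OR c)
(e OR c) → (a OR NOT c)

No, Converse is not equivalent to original (counterexample: a=0, c=0, e=0)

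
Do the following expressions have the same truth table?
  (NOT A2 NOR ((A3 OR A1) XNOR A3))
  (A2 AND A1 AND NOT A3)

Yes, they are equivalent — the two output columns agree on all 8 assignments:
A2 | A1 | A3 | Expression 1 | Expression 2
------------------------------------------
0 | 0 | 0 | 0 | 0
0 | 0 | 1 | 0 | 0
0 | 1 | 0 | 0 | 0
0 | 1 | 1 | 0 | 0
1 | 0 | 0 | 0 | 0
1 | 0 | 1 | 0 | 0
1 | 1 | 0 | 1 | 1
1 | 1 | 1 | 0 | 0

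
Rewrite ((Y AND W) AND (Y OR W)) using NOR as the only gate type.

((((Y NOR Y) NOR (W NOR W)) NOR ((Y NOR Y) NOR (W NOR W))) NOR (((Y NOR W) NOR (Y NOR W)) NOR ((Y NOR W) NOR (Y NOR W))))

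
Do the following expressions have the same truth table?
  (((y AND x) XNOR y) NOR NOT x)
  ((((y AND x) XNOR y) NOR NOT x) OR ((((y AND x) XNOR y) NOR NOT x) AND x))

Yes, they are equivalent — the two output columns agree on all 4 assignments:
x | y | Expression 1 | Expression 2
-----------------------------------
0 | 0 | 0 | 0
0 | 1 | 0 | 0
1 | 0 | 0 | 0
1 | 1 | 0 | 0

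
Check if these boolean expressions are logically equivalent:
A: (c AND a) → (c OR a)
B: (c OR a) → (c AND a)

No, Converse is not equivalent to original (counterexample: c=0, a=1)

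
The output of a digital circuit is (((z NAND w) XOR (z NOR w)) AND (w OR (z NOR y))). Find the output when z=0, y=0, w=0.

Substituting: (((0 NAND 0) XOR (0 NOR 0)) AND (0 OR (0 NOR 0)))
= 0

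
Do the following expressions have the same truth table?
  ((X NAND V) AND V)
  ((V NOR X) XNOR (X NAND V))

No. Counterexample: with V=0, X=0, Expression 1 = 0 but Expression 2 = 1.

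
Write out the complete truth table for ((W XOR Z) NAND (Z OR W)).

W | Z | Output
--------------
0 | 0 | 1
0 | 1 | 0
1 | 0 | 0
1 | 1 | 1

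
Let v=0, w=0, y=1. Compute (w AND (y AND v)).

Substituting: (0 AND (1 AND 0))
= 0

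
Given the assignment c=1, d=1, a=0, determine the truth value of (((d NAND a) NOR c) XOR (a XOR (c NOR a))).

Substituting: (((1 NAND 0) NOR 1) XOR (0 XOR (1 NOR 0)))
= 0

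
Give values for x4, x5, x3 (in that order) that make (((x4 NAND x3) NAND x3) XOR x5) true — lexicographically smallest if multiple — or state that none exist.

x4=0, x5=0, x3=0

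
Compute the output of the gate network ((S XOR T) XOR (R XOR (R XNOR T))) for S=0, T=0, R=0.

Substituting: ((0 XOR 0) XOR (0 XOR (0 XNOR 0)))
= 1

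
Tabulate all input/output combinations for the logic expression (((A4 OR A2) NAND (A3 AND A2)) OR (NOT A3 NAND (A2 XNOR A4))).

A4 | A2 | A3 | Output
---------------------
0 | 0 | 0 | 1
0 | 0 | 1 | 1
0 | 1 | 0 | 1
0 | 1 | 1 | 1
1 | 0 | 0 | 1
1 | 0 | 1 | 1
1 | 1 | 0 | 1
1 | 1 | 1 | 1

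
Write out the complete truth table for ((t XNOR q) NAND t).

t | q | Output
--------------
0 | 0 | 1
0 | 1 | 1
1 | 0 | 1
1 | 1 | 0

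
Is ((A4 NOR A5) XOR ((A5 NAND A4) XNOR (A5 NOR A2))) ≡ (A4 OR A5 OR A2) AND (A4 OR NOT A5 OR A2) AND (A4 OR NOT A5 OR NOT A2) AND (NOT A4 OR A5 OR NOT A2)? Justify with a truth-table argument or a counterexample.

Yes, they are equivalent — the two output columns agree on all 8 assignments:
A4 | A5 | A2 | Expression 1 | Expression 2
------------------------------------------
0 | 0 | 0 | 0 | 0
0 | 0 | 1 | 1 | 1
0 | 1 | 0 | 0 | 0
0 | 1 | 1 | 0 | 0
1 | 0 | 0 | 1 | 1
1 | 0 | 1 | 0 | 0
1 | 1 | 0 | 1 | 1
1 | 1 | 1 | 1 | 1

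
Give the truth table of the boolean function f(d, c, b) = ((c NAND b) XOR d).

d | c | b | Output
------------------
0 | 0 | 0 | 1
0 | 0 | 1 | 1
0 | 1 | 0 | 1
0 | 1 | 1 | 0
1 | 0 | 0 | 0
1 | 0 | 1 | 0
1 | 1 | 0 | 0
1 | 1 | 1 | 1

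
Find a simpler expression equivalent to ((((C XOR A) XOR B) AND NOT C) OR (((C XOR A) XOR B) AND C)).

By distribution ((E AND v) OR (E AND NOT v) = E):
= ((C XOR A) XOR B)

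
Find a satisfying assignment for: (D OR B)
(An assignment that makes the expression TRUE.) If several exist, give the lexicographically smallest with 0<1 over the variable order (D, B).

D=0, B=1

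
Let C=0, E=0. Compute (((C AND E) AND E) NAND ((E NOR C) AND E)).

Substituting: (((0 AND 0) AND 0) NAND ((0 NOR 0) AND 0))
= 1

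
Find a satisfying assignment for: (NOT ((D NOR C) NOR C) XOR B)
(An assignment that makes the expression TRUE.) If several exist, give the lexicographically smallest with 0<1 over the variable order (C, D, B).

C=0, D=0, B=0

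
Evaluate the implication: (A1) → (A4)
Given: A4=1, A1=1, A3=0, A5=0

Antecedent (A1) = 1; consequent (A4) = 1.
1 → 1 = 1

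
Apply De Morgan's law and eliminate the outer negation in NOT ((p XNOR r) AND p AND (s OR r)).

NOT (p XNOR r) OR NOT p OR NOT (s OR r)
De Morgan's: NOT(AND of terms) = OR of negations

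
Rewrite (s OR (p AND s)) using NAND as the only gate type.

((s NAND s) NAND (((p NAND s) NAND (p NAND s)) NAND ((p NAND s) NAND (p NAND s))))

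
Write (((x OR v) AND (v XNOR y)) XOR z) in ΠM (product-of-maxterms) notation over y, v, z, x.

ΠM(0, 3, 4, 5, 8, 9, 14, 15) = (y OR v OR z OR x) AND (y OR v OR NOT z OR NOT x) AND (y OR NOT v OR z OR x) AND (y OR NOT v OR z OR NOT x) AND (NOT y OR v OR z OR x) AND (NOT y OR v OR z OR NOT x) AND (NOT y OR NOT v OR NOT z OR x) AND (NOT y OR NOT v OR NOT z OR NOT x)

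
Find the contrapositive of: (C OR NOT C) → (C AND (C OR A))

Contrapositive: NOT (C AND (C OR A)) → NOT (C OR NOT C)
Note: A statement and its contrapositive are logically equivalent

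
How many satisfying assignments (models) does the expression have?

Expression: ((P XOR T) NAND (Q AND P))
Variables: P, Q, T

Satisfying assignments: (0,0,0), (0,0,1), (0,1,0), (0,1,1), (1,0,0), (1,0,1), (1,1,1)
Count: 7 out of 8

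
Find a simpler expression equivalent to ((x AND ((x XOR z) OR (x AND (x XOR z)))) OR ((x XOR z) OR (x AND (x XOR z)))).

By absorption (E OR (E AND v) = E) then absorption (E OR (E AND v) = E):
= (x XOR z)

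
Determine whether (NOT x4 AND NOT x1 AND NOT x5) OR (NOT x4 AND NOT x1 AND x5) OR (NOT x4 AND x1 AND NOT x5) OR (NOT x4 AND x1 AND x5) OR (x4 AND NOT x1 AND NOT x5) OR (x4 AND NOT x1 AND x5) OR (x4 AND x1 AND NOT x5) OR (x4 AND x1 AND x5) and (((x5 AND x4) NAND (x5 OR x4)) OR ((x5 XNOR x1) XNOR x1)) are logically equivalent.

Yes, they are equivalent — the two output columns agree on all 8 assignments:
x4 | x1 | x5 | Expression 1 | Expression 2
------------------------------------------
0 | 0 | 0 | 1 | 1
0 | 0 | 1 | 1 | 1
0 | 1 | 0 | 1 | 1
0 | 1 | 1 | 1 | 1
1 | 0 | 0 | 1 | 1
1 | 0 | 1 | 1 | 1
1 | 1 | 0 | 1 | 1
1 | 1 | 1 | 1 | 1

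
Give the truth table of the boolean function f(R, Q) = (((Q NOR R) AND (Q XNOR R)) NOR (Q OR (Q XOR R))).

R | Q | Output
--------------
0 | 0 | 0
0 | 1 | 0
1 | 0 | 0
1 | 1 | 0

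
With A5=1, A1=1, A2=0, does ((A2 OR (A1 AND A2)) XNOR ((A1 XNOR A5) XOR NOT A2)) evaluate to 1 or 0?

Substituting: ((0 OR (1 AND 0)) XNOR ((1 XNOR 1) XOR NOT 0))
= 1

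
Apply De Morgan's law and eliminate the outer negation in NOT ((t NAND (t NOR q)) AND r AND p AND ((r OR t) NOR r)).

NOT (t NAND (t NOR q)) OR NOT r OR NOT p OR NOT ((r OR t) NOR r)
De Morgan's: NOT(AND of terms) = OR of negations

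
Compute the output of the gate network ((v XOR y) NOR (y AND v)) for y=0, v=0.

Substituting: ((0 XOR 0) NOR (0 AND 0))
= 1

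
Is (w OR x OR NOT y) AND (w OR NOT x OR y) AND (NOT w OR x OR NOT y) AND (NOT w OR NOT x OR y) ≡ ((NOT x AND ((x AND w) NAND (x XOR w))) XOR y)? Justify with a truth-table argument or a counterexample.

Yes, they are equivalent — the two output columns agree on all 8 assignments:
w | x | y | Expression 1 | Expression 2
---------------------------------------
0 | 0 | 0 | 1 | 1
0 | 0 | 1 | 0 | 0
0 | 1 | 0 | 0 | 0
0 | 1 | 1 | 1 | 1
1 | 0 | 0 | 1 | 1
1 | 0 | 1 | 0 | 0
1 | 1 | 0 | 0 | 0
1 | 1 | 1 | 1 | 1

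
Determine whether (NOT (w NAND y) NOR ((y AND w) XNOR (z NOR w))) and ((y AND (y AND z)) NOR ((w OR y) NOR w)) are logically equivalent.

No. Counterexample: with z=0, w=0, y=0, Expression 1 = 1 but Expression 2 = 0.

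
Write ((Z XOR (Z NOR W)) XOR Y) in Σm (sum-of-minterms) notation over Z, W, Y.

Σm(0, 3, 4, 6) = (NOT Z AND NOT W AND NOT Y) OR (NOT Z AND W AND Y) OR (Z AND NOT W AND NOT Y) OR (Z AND W AND NOT Y)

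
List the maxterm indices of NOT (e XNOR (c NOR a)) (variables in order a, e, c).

ΠM(1, 2, 4, 5) = (a OR e OR NOT c) AND (a OR NOT e OR c) AND (NOT a OR e OR c) AND (NOT a OR e OR NOT c)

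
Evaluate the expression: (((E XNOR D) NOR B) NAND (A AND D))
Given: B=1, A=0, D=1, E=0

Substituting: (((0 XNOR 1) NOR 1) NAND (0 AND 1))
= 1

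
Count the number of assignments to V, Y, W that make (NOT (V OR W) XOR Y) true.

Satisfying assignments: (0,0,0), (0,1,1), (1,1,0), (1,1,1)
Count: 4 out of 8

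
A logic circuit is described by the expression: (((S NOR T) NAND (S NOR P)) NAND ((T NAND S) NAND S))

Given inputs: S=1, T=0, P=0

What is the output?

Substituting: (((1 NOR 0) NAND (1 NOR 0)) NAND ((0 NAND 1) NAND 1))
= 1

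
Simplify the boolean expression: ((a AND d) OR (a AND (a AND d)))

By absorption (E OR (E AND v) = E):
= (a AND d)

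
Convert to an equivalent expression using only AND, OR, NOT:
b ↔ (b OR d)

(b AND (b OR d)) OR (NOT b AND NOT (b OR d))
(Biconditional = both true or both false)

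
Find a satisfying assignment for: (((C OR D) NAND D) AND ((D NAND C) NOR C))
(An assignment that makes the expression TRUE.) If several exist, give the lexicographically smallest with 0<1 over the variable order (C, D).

UNSATISFIABLE - no assignment makes this expression true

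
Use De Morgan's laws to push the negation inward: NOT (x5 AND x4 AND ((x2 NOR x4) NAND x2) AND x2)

NOT x5 OR NOT x4 OR NOT ((x2 NOR x4) NAND x2) OR NOT x2
De Morgan's: NOT(AND of terms) = OR of negations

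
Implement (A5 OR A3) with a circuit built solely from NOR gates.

((A5 NOR A3) NOR (A5 NOR A3))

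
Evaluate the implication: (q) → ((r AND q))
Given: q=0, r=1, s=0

Antecedent (q) = 0; consequent ((r AND q)) = 0.
0 → 0 = 1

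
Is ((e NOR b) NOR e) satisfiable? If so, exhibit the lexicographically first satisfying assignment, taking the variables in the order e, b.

e=0, b=1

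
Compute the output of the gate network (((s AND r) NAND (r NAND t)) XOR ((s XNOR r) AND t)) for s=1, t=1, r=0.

Substituting: (((1 AND 0) NAND (0 NAND 1)) XOR ((1 XNOR 0) AND 1))
= 1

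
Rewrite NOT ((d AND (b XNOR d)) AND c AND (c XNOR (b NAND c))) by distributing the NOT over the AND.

NOT (d AND (b XNOR d)) OR NOT c OR NOT (c XNOR (b NAND c))
De Morgan's: NOT(AND of terms) = OR of negations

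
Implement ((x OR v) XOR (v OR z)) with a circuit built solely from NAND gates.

((((x NAND x) NAND (v NAND v)) NAND (((x NAND x) NAND (v NAND v)) NAND ((v NAND v) NAND (z NAND z)))) NAND (((v NAND v) NAND (z NAND z)) NAND (((x NAND x) NAND (v NAND v)) NAND ((v NAND v) NAND (z NAND z)))))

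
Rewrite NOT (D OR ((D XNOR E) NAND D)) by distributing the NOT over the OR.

NOT D AND NOT ((D XNOR E) NAND D)
De Morgan's: NOT(OR of terms) = AND of negations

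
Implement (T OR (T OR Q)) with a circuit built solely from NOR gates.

((T NOR ((T NOR Q) NOR (T NOR Q))) NOR (T NOR ((T NOR Q) NOR (T NOR Q))))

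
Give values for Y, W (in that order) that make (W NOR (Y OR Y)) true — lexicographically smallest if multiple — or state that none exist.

Y=0, W=0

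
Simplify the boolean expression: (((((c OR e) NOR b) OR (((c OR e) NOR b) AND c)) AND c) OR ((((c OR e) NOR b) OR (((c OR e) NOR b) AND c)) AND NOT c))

By distribution ((E AND v) OR (E AND NOT v) = E) then absorption (E OR (E AND v) = E):
= ((c OR e) NOR b)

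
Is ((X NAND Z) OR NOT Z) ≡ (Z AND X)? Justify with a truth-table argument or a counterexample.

No. Counterexample: with Z=0, X=0, Expression 1 = 1 but Expression 2 = 0.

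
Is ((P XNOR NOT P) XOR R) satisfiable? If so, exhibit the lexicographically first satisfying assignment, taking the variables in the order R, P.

R=1, P=0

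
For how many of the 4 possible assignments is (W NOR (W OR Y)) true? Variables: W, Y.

Satisfying assignments: (0,0)
Count: 1 out of 4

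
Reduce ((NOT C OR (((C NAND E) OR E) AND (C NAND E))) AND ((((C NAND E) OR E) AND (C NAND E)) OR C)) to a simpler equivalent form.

By distribution ((E OR v) AND (E OR NOT v) = E) then absorption (E AND (E OR v) = E):
= (C NAND E)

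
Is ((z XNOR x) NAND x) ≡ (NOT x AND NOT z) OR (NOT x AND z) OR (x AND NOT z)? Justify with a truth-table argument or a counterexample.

Yes, they are equivalent — the two output columns agree on all 4 assignments:
x | z | Expression 1 | Expression 2
-----------------------------------
0 | 0 | 1 | 1
0 | 1 | 1 | 1
1 | 0 | 1 | 1
1 | 1 | 0 | 0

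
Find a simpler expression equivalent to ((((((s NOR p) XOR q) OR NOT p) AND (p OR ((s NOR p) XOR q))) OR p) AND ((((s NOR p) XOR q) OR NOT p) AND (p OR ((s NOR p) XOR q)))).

By absorption (E AND (E OR v) = E) then distribution ((E OR v) AND (E OR NOT v) = E):
= ((s NOR p) XOR q)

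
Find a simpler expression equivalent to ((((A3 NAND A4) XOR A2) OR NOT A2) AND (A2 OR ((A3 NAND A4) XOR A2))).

By distribution ((E OR v) AND (E OR NOT v) = E):
= ((A3 NAND A4) XOR A2)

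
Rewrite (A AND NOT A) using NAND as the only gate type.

((A NAND (A NAND A)) NAND (A NAND (A NAND A)))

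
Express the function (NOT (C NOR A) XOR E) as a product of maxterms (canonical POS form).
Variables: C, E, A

ΠM(0, 3, 6, 7) = (C OR E OR A) AND (C OR NOT E OR NOT A) AND (NOT C OR NOT E OR A) AND (NOT C OR NOT E OR NOT A)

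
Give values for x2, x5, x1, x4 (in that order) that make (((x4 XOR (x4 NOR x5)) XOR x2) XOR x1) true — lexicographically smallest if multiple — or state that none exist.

x2=0, x5=0, x1=0, x4=0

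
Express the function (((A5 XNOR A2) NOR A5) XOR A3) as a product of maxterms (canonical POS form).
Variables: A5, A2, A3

ΠM(0, 3, 4, 6) = (A5 OR A2 OR A3) AND (A5 OR NOT A2 OR NOT A3) AND (NOT A5 OR A2 OR A3) AND (NOT A5 OR NOT A2 OR A3)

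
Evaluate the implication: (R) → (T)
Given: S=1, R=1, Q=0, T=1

Antecedent (R) = 1; consequent (T) = 1.
1 → 1 = 1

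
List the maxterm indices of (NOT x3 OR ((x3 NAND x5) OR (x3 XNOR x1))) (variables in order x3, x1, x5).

ΠM(5) = (NOT x3 OR x1 OR NOT x5)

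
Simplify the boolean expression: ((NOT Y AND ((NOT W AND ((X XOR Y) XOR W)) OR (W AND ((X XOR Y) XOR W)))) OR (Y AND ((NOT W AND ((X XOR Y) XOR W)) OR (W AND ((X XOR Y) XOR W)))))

By distribution ((E AND v) OR (E AND NOT v) = E) then distribution ((E AND v) OR (E AND NOT v) = E):
= ((X XOR Y) XOR W)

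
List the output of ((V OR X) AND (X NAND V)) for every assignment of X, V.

X | V | Output
--------------
0 | 0 | 0
0 | 1 | 1
1 | 0 | 1
1 | 1 | 0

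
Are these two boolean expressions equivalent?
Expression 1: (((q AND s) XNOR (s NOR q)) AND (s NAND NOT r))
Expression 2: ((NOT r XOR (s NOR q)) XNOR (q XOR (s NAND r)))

No. Counterexample: with r=0, s=0, q=1, Expression 1 = 1 but Expression 2 = 0.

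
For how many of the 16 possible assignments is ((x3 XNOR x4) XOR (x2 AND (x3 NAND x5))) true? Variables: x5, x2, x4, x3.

Satisfying assignments: (0,0,0,0), (0,0,1,1), (0,1,0,1), (0,1,1,0), (1,0,0,0), (1,0,1,1), (1,1,1,0), (1,1,1,1)
Count: 8 out of 16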